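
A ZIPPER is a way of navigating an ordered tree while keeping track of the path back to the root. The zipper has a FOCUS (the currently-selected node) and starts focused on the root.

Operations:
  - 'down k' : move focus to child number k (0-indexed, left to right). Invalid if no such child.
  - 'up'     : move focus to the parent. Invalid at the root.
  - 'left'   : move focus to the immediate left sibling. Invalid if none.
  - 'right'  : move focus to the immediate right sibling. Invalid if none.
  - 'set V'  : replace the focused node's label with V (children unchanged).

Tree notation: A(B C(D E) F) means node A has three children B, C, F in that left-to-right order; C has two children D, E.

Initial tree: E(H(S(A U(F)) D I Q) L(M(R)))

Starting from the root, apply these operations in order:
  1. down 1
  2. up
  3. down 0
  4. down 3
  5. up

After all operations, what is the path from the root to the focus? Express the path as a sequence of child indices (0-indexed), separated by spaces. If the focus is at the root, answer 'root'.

Answer: 0

Derivation:
Step 1 (down 1): focus=L path=1 depth=1 children=['M'] left=['H'] right=[] parent=E
Step 2 (up): focus=E path=root depth=0 children=['H', 'L'] (at root)
Step 3 (down 0): focus=H path=0 depth=1 children=['S', 'D', 'I', 'Q'] left=[] right=['L'] parent=E
Step 4 (down 3): focus=Q path=0/3 depth=2 children=[] left=['S', 'D', 'I'] right=[] parent=H
Step 5 (up): focus=H path=0 depth=1 children=['S', 'D', 'I', 'Q'] left=[] right=['L'] parent=E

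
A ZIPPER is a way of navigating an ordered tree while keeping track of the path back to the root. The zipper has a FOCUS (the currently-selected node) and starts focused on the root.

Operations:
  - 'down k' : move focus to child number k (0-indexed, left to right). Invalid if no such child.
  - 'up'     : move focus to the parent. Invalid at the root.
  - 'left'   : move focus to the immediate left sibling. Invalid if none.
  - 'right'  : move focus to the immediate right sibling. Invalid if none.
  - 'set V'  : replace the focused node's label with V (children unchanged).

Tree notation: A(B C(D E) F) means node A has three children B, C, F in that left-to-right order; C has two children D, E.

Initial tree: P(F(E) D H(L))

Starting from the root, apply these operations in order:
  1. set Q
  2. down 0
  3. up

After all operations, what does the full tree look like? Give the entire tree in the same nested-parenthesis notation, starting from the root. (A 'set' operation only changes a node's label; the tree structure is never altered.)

Step 1 (set Q): focus=Q path=root depth=0 children=['F', 'D', 'H'] (at root)
Step 2 (down 0): focus=F path=0 depth=1 children=['E'] left=[] right=['D', 'H'] parent=Q
Step 3 (up): focus=Q path=root depth=0 children=['F', 'D', 'H'] (at root)

Answer: Q(F(E) D H(L))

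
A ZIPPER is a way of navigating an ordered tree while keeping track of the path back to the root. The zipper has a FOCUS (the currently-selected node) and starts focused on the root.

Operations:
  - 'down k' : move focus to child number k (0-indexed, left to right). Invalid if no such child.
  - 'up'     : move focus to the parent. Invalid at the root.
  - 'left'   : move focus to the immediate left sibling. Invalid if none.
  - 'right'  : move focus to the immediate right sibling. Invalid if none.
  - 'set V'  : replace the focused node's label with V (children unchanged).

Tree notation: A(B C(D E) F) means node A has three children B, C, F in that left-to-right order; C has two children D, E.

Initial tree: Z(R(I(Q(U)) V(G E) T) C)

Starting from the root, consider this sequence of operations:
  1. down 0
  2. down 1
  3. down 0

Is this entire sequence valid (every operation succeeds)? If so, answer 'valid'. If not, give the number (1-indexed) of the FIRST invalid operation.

Answer: valid

Derivation:
Step 1 (down 0): focus=R path=0 depth=1 children=['I', 'V', 'T'] left=[] right=['C'] parent=Z
Step 2 (down 1): focus=V path=0/1 depth=2 children=['G', 'E'] left=['I'] right=['T'] parent=R
Step 3 (down 0): focus=G path=0/1/0 depth=3 children=[] left=[] right=['E'] parent=V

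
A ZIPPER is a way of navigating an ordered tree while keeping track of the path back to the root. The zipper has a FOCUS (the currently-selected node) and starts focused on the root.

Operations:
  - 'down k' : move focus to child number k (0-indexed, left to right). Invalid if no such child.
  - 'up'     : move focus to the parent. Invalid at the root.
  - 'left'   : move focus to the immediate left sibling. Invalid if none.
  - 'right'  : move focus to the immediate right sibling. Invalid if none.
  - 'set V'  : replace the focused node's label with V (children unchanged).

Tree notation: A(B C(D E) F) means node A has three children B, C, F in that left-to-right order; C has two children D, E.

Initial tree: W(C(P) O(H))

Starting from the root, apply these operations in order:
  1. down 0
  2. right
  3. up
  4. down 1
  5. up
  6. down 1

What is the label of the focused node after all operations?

Answer: O

Derivation:
Step 1 (down 0): focus=C path=0 depth=1 children=['P'] left=[] right=['O'] parent=W
Step 2 (right): focus=O path=1 depth=1 children=['H'] left=['C'] right=[] parent=W
Step 3 (up): focus=W path=root depth=0 children=['C', 'O'] (at root)
Step 4 (down 1): focus=O path=1 depth=1 children=['H'] left=['C'] right=[] parent=W
Step 5 (up): focus=W path=root depth=0 children=['C', 'O'] (at root)
Step 6 (down 1): focus=O path=1 depth=1 children=['H'] left=['C'] right=[] parent=W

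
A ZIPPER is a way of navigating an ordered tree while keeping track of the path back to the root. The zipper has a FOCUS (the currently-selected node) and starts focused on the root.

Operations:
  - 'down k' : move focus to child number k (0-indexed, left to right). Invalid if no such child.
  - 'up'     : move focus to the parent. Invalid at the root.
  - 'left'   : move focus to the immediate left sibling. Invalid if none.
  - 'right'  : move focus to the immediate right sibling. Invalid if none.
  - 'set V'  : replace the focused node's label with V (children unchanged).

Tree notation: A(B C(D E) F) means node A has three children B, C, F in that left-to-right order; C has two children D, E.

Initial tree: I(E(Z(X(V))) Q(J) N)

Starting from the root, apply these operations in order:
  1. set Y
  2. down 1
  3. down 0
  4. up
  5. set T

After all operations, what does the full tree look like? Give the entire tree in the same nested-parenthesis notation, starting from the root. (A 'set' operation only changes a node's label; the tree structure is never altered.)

Answer: Y(E(Z(X(V))) T(J) N)

Derivation:
Step 1 (set Y): focus=Y path=root depth=0 children=['E', 'Q', 'N'] (at root)
Step 2 (down 1): focus=Q path=1 depth=1 children=['J'] left=['E'] right=['N'] parent=Y
Step 3 (down 0): focus=J path=1/0 depth=2 children=[] left=[] right=[] parent=Q
Step 4 (up): focus=Q path=1 depth=1 children=['J'] left=['E'] right=['N'] parent=Y
Step 5 (set T): focus=T path=1 depth=1 children=['J'] left=['E'] right=['N'] parent=Y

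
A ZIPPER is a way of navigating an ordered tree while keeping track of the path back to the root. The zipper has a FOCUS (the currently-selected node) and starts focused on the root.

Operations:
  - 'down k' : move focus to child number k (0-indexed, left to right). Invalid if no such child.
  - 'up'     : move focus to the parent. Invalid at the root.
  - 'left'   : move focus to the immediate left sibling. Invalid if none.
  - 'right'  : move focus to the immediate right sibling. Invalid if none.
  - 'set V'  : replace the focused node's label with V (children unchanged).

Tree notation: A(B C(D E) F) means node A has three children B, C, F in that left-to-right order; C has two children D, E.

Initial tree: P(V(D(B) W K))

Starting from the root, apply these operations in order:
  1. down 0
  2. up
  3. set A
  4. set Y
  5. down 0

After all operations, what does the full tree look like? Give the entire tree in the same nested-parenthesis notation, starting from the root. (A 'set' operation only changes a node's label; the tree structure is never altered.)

Answer: Y(V(D(B) W K))

Derivation:
Step 1 (down 0): focus=V path=0 depth=1 children=['D', 'W', 'K'] left=[] right=[] parent=P
Step 2 (up): focus=P path=root depth=0 children=['V'] (at root)
Step 3 (set A): focus=A path=root depth=0 children=['V'] (at root)
Step 4 (set Y): focus=Y path=root depth=0 children=['V'] (at root)
Step 5 (down 0): focus=V path=0 depth=1 children=['D', 'W', 'K'] left=[] right=[] parent=Y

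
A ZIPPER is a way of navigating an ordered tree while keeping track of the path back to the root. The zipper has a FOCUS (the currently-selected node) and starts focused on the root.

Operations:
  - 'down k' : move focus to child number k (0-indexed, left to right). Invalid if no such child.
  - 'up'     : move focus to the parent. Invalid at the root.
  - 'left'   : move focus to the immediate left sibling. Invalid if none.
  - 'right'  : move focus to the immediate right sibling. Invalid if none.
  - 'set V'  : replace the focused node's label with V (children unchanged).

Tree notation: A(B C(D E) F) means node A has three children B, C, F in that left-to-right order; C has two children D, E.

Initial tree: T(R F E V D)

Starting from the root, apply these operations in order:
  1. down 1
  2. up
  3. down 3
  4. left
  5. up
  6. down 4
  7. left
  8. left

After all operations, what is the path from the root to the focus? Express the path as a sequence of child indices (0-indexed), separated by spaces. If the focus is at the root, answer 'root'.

Answer: 2

Derivation:
Step 1 (down 1): focus=F path=1 depth=1 children=[] left=['R'] right=['E', 'V', 'D'] parent=T
Step 2 (up): focus=T path=root depth=0 children=['R', 'F', 'E', 'V', 'D'] (at root)
Step 3 (down 3): focus=V path=3 depth=1 children=[] left=['R', 'F', 'E'] right=['D'] parent=T
Step 4 (left): focus=E path=2 depth=1 children=[] left=['R', 'F'] right=['V', 'D'] parent=T
Step 5 (up): focus=T path=root depth=0 children=['R', 'F', 'E', 'V', 'D'] (at root)
Step 6 (down 4): focus=D path=4 depth=1 children=[] left=['R', 'F', 'E', 'V'] right=[] parent=T
Step 7 (left): focus=V path=3 depth=1 children=[] left=['R', 'F', 'E'] right=['D'] parent=T
Step 8 (left): focus=E path=2 depth=1 children=[] left=['R', 'F'] right=['V', 'D'] parent=T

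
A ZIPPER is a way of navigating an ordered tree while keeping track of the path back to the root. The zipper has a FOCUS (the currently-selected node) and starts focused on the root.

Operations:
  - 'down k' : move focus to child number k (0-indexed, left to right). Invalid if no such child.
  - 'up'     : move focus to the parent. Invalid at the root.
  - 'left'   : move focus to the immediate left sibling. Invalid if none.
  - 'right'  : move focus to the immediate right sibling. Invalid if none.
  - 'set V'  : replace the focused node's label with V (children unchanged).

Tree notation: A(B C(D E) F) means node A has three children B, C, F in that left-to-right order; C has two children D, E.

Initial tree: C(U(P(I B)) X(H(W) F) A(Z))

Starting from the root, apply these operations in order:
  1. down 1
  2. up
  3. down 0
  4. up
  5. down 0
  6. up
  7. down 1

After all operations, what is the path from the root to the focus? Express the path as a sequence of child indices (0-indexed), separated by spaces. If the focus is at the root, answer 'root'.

Answer: 1

Derivation:
Step 1 (down 1): focus=X path=1 depth=1 children=['H', 'F'] left=['U'] right=['A'] parent=C
Step 2 (up): focus=C path=root depth=0 children=['U', 'X', 'A'] (at root)
Step 3 (down 0): focus=U path=0 depth=1 children=['P'] left=[] right=['X', 'A'] parent=C
Step 4 (up): focus=C path=root depth=0 children=['U', 'X', 'A'] (at root)
Step 5 (down 0): focus=U path=0 depth=1 children=['P'] left=[] right=['X', 'A'] parent=C
Step 6 (up): focus=C path=root depth=0 children=['U', 'X', 'A'] (at root)
Step 7 (down 1): focus=X path=1 depth=1 children=['H', 'F'] left=['U'] right=['A'] parent=C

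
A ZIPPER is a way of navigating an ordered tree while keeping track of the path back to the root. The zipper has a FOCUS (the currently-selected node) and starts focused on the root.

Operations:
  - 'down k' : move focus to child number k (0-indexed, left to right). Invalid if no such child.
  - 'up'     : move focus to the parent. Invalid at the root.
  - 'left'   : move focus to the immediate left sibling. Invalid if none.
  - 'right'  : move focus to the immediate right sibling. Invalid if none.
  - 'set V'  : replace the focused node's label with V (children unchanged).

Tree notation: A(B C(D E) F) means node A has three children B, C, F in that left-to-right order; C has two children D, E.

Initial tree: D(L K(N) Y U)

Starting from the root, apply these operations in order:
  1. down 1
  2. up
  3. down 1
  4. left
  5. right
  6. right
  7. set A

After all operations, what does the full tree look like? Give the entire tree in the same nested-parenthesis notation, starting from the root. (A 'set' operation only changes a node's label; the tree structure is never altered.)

Answer: D(L K(N) A U)

Derivation:
Step 1 (down 1): focus=K path=1 depth=1 children=['N'] left=['L'] right=['Y', 'U'] parent=D
Step 2 (up): focus=D path=root depth=0 children=['L', 'K', 'Y', 'U'] (at root)
Step 3 (down 1): focus=K path=1 depth=1 children=['N'] left=['L'] right=['Y', 'U'] parent=D
Step 4 (left): focus=L path=0 depth=1 children=[] left=[] right=['K', 'Y', 'U'] parent=D
Step 5 (right): focus=K path=1 depth=1 children=['N'] left=['L'] right=['Y', 'U'] parent=D
Step 6 (right): focus=Y path=2 depth=1 children=[] left=['L', 'K'] right=['U'] parent=D
Step 7 (set A): focus=A path=2 depth=1 children=[] left=['L', 'K'] right=['U'] parent=D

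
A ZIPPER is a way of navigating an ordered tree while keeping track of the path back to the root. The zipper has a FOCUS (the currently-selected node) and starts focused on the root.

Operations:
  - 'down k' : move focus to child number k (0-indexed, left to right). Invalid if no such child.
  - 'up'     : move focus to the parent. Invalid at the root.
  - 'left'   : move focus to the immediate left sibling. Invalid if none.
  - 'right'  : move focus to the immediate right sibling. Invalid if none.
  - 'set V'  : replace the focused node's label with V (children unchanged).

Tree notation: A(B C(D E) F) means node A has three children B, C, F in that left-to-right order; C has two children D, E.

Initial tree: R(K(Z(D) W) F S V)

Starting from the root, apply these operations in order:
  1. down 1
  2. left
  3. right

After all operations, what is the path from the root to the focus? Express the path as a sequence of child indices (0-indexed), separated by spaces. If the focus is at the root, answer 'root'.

Step 1 (down 1): focus=F path=1 depth=1 children=[] left=['K'] right=['S', 'V'] parent=R
Step 2 (left): focus=K path=0 depth=1 children=['Z', 'W'] left=[] right=['F', 'S', 'V'] parent=R
Step 3 (right): focus=F path=1 depth=1 children=[] left=['K'] right=['S', 'V'] parent=R

Answer: 1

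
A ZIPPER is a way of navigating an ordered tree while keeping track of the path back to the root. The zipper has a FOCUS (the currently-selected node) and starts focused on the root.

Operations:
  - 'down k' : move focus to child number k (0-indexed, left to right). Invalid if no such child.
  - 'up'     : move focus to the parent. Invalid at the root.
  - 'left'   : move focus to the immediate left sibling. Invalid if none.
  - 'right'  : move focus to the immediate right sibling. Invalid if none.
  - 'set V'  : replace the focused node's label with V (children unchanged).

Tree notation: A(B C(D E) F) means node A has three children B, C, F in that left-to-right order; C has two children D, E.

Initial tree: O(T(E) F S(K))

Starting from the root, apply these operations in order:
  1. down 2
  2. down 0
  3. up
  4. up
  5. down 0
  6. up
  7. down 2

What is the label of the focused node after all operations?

Answer: S

Derivation:
Step 1 (down 2): focus=S path=2 depth=1 children=['K'] left=['T', 'F'] right=[] parent=O
Step 2 (down 0): focus=K path=2/0 depth=2 children=[] left=[] right=[] parent=S
Step 3 (up): focus=S path=2 depth=1 children=['K'] left=['T', 'F'] right=[] parent=O
Step 4 (up): focus=O path=root depth=0 children=['T', 'F', 'S'] (at root)
Step 5 (down 0): focus=T path=0 depth=1 children=['E'] left=[] right=['F', 'S'] parent=O
Step 6 (up): focus=O path=root depth=0 children=['T', 'F', 'S'] (at root)
Step 7 (down 2): focus=S path=2 depth=1 children=['K'] left=['T', 'F'] right=[] parent=O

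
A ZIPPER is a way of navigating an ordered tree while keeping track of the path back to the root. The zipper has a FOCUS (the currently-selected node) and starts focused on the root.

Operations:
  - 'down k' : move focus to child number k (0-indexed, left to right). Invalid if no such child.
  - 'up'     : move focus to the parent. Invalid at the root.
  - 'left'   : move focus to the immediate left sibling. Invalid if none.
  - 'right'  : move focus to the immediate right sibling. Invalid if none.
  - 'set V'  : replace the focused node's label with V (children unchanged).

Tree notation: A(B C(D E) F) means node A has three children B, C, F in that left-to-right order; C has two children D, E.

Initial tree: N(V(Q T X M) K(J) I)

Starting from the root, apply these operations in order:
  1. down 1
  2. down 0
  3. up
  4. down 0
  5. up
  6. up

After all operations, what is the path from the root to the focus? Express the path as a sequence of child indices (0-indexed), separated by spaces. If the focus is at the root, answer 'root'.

Answer: root

Derivation:
Step 1 (down 1): focus=K path=1 depth=1 children=['J'] left=['V'] right=['I'] parent=N
Step 2 (down 0): focus=J path=1/0 depth=2 children=[] left=[] right=[] parent=K
Step 3 (up): focus=K path=1 depth=1 children=['J'] left=['V'] right=['I'] parent=N
Step 4 (down 0): focus=J path=1/0 depth=2 children=[] left=[] right=[] parent=K
Step 5 (up): focus=K path=1 depth=1 children=['J'] left=['V'] right=['I'] parent=N
Step 6 (up): focus=N path=root depth=0 children=['V', 'K', 'I'] (at root)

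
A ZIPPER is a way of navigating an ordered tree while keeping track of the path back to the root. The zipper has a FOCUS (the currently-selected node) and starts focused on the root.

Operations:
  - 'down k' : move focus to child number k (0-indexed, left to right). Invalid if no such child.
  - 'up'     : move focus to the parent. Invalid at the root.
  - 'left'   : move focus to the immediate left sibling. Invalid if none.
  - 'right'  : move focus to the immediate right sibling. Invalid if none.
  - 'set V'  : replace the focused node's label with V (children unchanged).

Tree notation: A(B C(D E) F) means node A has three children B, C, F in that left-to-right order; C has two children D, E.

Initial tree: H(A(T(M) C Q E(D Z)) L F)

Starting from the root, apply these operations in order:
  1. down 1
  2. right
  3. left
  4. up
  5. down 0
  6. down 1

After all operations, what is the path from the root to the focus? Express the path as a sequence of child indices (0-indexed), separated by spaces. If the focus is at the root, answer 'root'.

Step 1 (down 1): focus=L path=1 depth=1 children=[] left=['A'] right=['F'] parent=H
Step 2 (right): focus=F path=2 depth=1 children=[] left=['A', 'L'] right=[] parent=H
Step 3 (left): focus=L path=1 depth=1 children=[] left=['A'] right=['F'] parent=H
Step 4 (up): focus=H path=root depth=0 children=['A', 'L', 'F'] (at root)
Step 5 (down 0): focus=A path=0 depth=1 children=['T', 'C', 'Q', 'E'] left=[] right=['L', 'F'] parent=H
Step 6 (down 1): focus=C path=0/1 depth=2 children=[] left=['T'] right=['Q', 'E'] parent=A

Answer: 0 1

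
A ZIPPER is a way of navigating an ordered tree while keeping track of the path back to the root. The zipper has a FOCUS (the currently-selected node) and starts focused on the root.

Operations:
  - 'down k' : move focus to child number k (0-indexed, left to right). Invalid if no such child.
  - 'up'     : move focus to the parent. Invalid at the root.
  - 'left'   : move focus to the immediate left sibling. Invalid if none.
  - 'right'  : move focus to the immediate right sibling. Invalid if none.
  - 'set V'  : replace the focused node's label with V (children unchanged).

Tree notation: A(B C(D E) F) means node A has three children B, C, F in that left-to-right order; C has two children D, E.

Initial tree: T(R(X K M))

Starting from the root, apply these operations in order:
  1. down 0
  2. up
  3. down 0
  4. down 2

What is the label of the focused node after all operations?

Step 1 (down 0): focus=R path=0 depth=1 children=['X', 'K', 'M'] left=[] right=[] parent=T
Step 2 (up): focus=T path=root depth=0 children=['R'] (at root)
Step 3 (down 0): focus=R path=0 depth=1 children=['X', 'K', 'M'] left=[] right=[] parent=T
Step 4 (down 2): focus=M path=0/2 depth=2 children=[] left=['X', 'K'] right=[] parent=R

Answer: M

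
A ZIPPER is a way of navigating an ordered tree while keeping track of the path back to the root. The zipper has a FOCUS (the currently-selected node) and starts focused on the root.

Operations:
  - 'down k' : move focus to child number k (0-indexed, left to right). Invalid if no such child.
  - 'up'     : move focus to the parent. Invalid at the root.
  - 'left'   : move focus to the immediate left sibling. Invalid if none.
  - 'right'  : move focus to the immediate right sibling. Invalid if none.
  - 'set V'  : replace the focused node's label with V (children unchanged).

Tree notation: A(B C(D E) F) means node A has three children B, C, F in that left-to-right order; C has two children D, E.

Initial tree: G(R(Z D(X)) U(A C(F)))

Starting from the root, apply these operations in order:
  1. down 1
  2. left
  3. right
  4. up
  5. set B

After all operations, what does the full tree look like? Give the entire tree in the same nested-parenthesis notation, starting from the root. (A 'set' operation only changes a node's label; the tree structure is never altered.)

Answer: B(R(Z D(X)) U(A C(F)))

Derivation:
Step 1 (down 1): focus=U path=1 depth=1 children=['A', 'C'] left=['R'] right=[] parent=G
Step 2 (left): focus=R path=0 depth=1 children=['Z', 'D'] left=[] right=['U'] parent=G
Step 3 (right): focus=U path=1 depth=1 children=['A', 'C'] left=['R'] right=[] parent=G
Step 4 (up): focus=G path=root depth=0 children=['R', 'U'] (at root)
Step 5 (set B): focus=B path=root depth=0 children=['R', 'U'] (at root)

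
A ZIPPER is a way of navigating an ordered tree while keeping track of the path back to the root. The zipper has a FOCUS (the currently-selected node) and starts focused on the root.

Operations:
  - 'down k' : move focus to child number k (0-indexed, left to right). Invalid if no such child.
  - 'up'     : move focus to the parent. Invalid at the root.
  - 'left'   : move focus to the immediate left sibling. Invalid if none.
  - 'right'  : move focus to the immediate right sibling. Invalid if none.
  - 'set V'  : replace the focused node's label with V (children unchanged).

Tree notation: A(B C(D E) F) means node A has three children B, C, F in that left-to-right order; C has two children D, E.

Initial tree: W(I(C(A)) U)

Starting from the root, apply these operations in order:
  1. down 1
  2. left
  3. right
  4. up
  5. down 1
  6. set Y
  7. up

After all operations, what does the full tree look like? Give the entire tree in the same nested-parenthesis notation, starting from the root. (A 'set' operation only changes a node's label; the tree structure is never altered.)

Step 1 (down 1): focus=U path=1 depth=1 children=[] left=['I'] right=[] parent=W
Step 2 (left): focus=I path=0 depth=1 children=['C'] left=[] right=['U'] parent=W
Step 3 (right): focus=U path=1 depth=1 children=[] left=['I'] right=[] parent=W
Step 4 (up): focus=W path=root depth=0 children=['I', 'U'] (at root)
Step 5 (down 1): focus=U path=1 depth=1 children=[] left=['I'] right=[] parent=W
Step 6 (set Y): focus=Y path=1 depth=1 children=[] left=['I'] right=[] parent=W
Step 7 (up): focus=W path=root depth=0 children=['I', 'Y'] (at root)

Answer: W(I(C(A)) Y)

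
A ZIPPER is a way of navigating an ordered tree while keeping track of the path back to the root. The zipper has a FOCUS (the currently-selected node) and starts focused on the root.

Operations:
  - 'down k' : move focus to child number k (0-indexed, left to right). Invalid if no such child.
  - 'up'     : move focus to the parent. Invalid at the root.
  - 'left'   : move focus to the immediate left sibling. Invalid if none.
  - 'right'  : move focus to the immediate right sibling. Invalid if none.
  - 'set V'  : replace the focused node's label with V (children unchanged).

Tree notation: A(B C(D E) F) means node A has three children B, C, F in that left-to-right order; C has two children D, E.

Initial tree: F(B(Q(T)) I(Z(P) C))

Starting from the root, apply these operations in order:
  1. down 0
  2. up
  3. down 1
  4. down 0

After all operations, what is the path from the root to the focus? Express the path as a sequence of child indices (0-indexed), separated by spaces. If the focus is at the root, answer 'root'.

Answer: 1 0

Derivation:
Step 1 (down 0): focus=B path=0 depth=1 children=['Q'] left=[] right=['I'] parent=F
Step 2 (up): focus=F path=root depth=0 children=['B', 'I'] (at root)
Step 3 (down 1): focus=I path=1 depth=1 children=['Z', 'C'] left=['B'] right=[] parent=F
Step 4 (down 0): focus=Z path=1/0 depth=2 children=['P'] left=[] right=['C'] parent=I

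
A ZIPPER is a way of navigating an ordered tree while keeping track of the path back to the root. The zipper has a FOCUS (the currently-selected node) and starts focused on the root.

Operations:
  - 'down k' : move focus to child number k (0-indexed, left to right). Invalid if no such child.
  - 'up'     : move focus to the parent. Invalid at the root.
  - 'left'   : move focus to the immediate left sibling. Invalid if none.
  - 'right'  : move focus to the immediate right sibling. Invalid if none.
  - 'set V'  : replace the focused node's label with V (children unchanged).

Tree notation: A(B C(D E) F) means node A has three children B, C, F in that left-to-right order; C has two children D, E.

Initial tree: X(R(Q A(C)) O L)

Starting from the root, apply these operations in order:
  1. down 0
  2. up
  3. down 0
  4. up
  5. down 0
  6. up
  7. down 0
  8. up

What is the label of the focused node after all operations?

Answer: X

Derivation:
Step 1 (down 0): focus=R path=0 depth=1 children=['Q', 'A'] left=[] right=['O', 'L'] parent=X
Step 2 (up): focus=X path=root depth=0 children=['R', 'O', 'L'] (at root)
Step 3 (down 0): focus=R path=0 depth=1 children=['Q', 'A'] left=[] right=['O', 'L'] parent=X
Step 4 (up): focus=X path=root depth=0 children=['R', 'O', 'L'] (at root)
Step 5 (down 0): focus=R path=0 depth=1 children=['Q', 'A'] left=[] right=['O', 'L'] parent=X
Step 6 (up): focus=X path=root depth=0 children=['R', 'O', 'L'] (at root)
Step 7 (down 0): focus=R path=0 depth=1 children=['Q', 'A'] left=[] right=['O', 'L'] parent=X
Step 8 (up): focus=X path=root depth=0 children=['R', 'O', 'L'] (at root)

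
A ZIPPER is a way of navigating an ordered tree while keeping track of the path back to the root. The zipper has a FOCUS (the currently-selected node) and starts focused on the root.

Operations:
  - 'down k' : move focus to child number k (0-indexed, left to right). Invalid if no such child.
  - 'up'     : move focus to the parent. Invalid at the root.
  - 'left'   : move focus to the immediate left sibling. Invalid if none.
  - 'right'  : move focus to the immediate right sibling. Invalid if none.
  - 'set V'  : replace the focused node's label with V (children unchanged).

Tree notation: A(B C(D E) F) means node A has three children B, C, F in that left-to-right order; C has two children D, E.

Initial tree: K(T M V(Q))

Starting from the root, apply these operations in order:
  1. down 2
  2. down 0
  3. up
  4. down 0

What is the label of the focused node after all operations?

Step 1 (down 2): focus=V path=2 depth=1 children=['Q'] left=['T', 'M'] right=[] parent=K
Step 2 (down 0): focus=Q path=2/0 depth=2 children=[] left=[] right=[] parent=V
Step 3 (up): focus=V path=2 depth=1 children=['Q'] left=['T', 'M'] right=[] parent=K
Step 4 (down 0): focus=Q path=2/0 depth=2 children=[] left=[] right=[] parent=V

Answer: Q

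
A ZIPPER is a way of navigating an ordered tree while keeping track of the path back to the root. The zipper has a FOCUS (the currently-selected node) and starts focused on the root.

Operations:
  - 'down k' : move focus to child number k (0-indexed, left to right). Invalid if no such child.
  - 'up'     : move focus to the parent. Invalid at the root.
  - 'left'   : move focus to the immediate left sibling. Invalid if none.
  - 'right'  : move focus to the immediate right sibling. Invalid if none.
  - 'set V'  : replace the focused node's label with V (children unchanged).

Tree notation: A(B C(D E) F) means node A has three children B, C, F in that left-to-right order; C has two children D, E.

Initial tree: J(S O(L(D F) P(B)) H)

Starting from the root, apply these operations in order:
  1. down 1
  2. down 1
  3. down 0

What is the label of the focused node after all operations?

Answer: B

Derivation:
Step 1 (down 1): focus=O path=1 depth=1 children=['L', 'P'] left=['S'] right=['H'] parent=J
Step 2 (down 1): focus=P path=1/1 depth=2 children=['B'] left=['L'] right=[] parent=O
Step 3 (down 0): focus=B path=1/1/0 depth=3 children=[] left=[] right=[] parent=P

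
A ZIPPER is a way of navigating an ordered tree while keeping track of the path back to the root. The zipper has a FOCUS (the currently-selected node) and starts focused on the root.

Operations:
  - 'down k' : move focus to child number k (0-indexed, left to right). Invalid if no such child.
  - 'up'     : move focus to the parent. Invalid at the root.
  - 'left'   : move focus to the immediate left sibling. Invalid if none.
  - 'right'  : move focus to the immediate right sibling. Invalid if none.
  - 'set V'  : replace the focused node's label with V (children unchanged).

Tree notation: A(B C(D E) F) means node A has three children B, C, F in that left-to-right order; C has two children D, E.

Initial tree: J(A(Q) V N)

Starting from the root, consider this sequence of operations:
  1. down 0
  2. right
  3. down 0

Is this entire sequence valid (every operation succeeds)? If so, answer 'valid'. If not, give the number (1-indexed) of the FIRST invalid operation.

Answer: 3

Derivation:
Step 1 (down 0): focus=A path=0 depth=1 children=['Q'] left=[] right=['V', 'N'] parent=J
Step 2 (right): focus=V path=1 depth=1 children=[] left=['A'] right=['N'] parent=J
Step 3 (down 0): INVALID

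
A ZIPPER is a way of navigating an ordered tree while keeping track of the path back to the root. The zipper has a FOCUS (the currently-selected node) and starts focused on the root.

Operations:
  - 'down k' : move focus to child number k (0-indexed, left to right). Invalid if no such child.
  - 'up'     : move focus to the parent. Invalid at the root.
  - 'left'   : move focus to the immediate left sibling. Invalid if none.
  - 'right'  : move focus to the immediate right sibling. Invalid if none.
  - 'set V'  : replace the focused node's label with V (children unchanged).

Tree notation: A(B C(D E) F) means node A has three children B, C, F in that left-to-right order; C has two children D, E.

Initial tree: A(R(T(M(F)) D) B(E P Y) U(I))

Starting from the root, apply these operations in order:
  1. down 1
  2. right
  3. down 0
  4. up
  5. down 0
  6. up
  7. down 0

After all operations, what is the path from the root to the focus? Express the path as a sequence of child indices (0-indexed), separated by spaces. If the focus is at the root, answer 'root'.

Step 1 (down 1): focus=B path=1 depth=1 children=['E', 'P', 'Y'] left=['R'] right=['U'] parent=A
Step 2 (right): focus=U path=2 depth=1 children=['I'] left=['R', 'B'] right=[] parent=A
Step 3 (down 0): focus=I path=2/0 depth=2 children=[] left=[] right=[] parent=U
Step 4 (up): focus=U path=2 depth=1 children=['I'] left=['R', 'B'] right=[] parent=A
Step 5 (down 0): focus=I path=2/0 depth=2 children=[] left=[] right=[] parent=U
Step 6 (up): focus=U path=2 depth=1 children=['I'] left=['R', 'B'] right=[] parent=A
Step 7 (down 0): focus=I path=2/0 depth=2 children=[] left=[] right=[] parent=U

Answer: 2 0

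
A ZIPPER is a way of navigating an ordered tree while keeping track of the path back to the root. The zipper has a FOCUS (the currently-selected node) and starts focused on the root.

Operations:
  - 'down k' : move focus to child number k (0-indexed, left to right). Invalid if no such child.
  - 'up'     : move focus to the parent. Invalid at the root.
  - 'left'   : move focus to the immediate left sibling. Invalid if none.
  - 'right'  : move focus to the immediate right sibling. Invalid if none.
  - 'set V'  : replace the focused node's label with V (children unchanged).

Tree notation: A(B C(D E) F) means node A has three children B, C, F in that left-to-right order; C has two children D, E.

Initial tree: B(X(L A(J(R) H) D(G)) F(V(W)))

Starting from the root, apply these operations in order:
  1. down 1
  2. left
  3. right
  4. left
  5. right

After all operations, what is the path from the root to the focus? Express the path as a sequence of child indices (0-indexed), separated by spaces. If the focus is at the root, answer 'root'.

Answer: 1

Derivation:
Step 1 (down 1): focus=F path=1 depth=1 children=['V'] left=['X'] right=[] parent=B
Step 2 (left): focus=X path=0 depth=1 children=['L', 'A', 'D'] left=[] right=['F'] parent=B
Step 3 (right): focus=F path=1 depth=1 children=['V'] left=['X'] right=[] parent=B
Step 4 (left): focus=X path=0 depth=1 children=['L', 'A', 'D'] left=[] right=['F'] parent=B
Step 5 (right): focus=F path=1 depth=1 children=['V'] left=['X'] right=[] parent=B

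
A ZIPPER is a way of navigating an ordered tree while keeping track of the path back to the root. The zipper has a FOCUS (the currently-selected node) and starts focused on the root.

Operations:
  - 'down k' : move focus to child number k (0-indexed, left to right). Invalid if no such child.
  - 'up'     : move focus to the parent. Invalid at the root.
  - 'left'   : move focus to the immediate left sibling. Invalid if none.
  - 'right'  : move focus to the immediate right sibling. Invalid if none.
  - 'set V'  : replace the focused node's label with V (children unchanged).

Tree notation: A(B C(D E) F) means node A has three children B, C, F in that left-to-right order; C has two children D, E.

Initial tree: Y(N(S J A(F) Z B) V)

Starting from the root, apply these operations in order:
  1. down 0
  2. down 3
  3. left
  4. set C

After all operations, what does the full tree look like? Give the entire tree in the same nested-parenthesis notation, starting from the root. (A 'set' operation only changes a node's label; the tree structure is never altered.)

Answer: Y(N(S J C(F) Z B) V)

Derivation:
Step 1 (down 0): focus=N path=0 depth=1 children=['S', 'J', 'A', 'Z', 'B'] left=[] right=['V'] parent=Y
Step 2 (down 3): focus=Z path=0/3 depth=2 children=[] left=['S', 'J', 'A'] right=['B'] parent=N
Step 3 (left): focus=A path=0/2 depth=2 children=['F'] left=['S', 'J'] right=['Z', 'B'] parent=N
Step 4 (set C): focus=C path=0/2 depth=2 children=['F'] left=['S', 'J'] right=['Z', 'B'] parent=N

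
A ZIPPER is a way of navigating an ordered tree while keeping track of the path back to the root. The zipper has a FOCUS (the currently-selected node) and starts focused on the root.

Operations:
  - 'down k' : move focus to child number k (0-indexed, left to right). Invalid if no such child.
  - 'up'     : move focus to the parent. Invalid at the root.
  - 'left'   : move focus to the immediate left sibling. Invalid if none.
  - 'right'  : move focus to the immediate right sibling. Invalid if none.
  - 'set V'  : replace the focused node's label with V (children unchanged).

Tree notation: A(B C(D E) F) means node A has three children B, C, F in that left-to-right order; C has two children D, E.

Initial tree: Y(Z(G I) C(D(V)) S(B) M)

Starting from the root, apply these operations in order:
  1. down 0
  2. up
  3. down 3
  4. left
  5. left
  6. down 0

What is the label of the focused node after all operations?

Answer: D

Derivation:
Step 1 (down 0): focus=Z path=0 depth=1 children=['G', 'I'] left=[] right=['C', 'S', 'M'] parent=Y
Step 2 (up): focus=Y path=root depth=0 children=['Z', 'C', 'S', 'M'] (at root)
Step 3 (down 3): focus=M path=3 depth=1 children=[] left=['Z', 'C', 'S'] right=[] parent=Y
Step 4 (left): focus=S path=2 depth=1 children=['B'] left=['Z', 'C'] right=['M'] parent=Y
Step 5 (left): focus=C path=1 depth=1 children=['D'] left=['Z'] right=['S', 'M'] parent=Y
Step 6 (down 0): focus=D path=1/0 depth=2 children=['V'] left=[] right=[] parent=C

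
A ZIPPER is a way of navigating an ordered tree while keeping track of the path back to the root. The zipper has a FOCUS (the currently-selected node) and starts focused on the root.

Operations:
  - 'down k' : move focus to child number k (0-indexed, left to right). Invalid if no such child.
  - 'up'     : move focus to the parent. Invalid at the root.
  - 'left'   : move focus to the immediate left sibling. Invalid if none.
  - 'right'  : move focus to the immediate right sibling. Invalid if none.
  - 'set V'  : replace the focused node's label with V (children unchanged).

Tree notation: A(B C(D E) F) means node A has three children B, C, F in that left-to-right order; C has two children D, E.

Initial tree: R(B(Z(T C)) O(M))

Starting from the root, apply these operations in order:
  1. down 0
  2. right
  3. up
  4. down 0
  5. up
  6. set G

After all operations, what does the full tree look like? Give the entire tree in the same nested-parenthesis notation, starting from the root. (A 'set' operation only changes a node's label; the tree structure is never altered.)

Step 1 (down 0): focus=B path=0 depth=1 children=['Z'] left=[] right=['O'] parent=R
Step 2 (right): focus=O path=1 depth=1 children=['M'] left=['B'] right=[] parent=R
Step 3 (up): focus=R path=root depth=0 children=['B', 'O'] (at root)
Step 4 (down 0): focus=B path=0 depth=1 children=['Z'] left=[] right=['O'] parent=R
Step 5 (up): focus=R path=root depth=0 children=['B', 'O'] (at root)
Step 6 (set G): focus=G path=root depth=0 children=['B', 'O'] (at root)

Answer: G(B(Z(T C)) O(M))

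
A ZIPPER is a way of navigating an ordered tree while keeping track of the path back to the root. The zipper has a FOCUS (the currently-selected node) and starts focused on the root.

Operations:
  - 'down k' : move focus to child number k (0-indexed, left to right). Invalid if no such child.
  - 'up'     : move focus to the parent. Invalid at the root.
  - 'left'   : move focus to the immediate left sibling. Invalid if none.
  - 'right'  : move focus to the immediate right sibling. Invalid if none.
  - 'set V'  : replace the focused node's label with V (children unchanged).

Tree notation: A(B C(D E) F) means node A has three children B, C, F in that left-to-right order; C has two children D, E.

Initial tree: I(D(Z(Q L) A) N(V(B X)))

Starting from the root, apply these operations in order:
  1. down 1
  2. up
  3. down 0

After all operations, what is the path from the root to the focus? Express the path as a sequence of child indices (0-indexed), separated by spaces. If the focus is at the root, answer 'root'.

Answer: 0

Derivation:
Step 1 (down 1): focus=N path=1 depth=1 children=['V'] left=['D'] right=[] parent=I
Step 2 (up): focus=I path=root depth=0 children=['D', 'N'] (at root)
Step 3 (down 0): focus=D path=0 depth=1 children=['Z', 'A'] left=[] right=['N'] parent=I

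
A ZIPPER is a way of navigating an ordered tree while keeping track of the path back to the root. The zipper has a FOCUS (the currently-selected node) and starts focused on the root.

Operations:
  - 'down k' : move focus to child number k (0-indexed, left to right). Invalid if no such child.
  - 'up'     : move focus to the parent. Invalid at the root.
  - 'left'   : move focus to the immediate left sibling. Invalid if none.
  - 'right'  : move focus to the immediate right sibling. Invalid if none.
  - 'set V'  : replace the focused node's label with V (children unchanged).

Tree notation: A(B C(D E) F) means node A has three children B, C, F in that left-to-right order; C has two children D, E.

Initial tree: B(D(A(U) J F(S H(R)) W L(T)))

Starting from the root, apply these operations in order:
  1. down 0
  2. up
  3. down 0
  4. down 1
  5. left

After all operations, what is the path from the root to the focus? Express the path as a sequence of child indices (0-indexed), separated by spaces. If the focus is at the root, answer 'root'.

Step 1 (down 0): focus=D path=0 depth=1 children=['A', 'J', 'F', 'W', 'L'] left=[] right=[] parent=B
Step 2 (up): focus=B path=root depth=0 children=['D'] (at root)
Step 3 (down 0): focus=D path=0 depth=1 children=['A', 'J', 'F', 'W', 'L'] left=[] right=[] parent=B
Step 4 (down 1): focus=J path=0/1 depth=2 children=[] left=['A'] right=['F', 'W', 'L'] parent=D
Step 5 (left): focus=A path=0/0 depth=2 children=['U'] left=[] right=['J', 'F', 'W', 'L'] parent=D

Answer: 0 0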